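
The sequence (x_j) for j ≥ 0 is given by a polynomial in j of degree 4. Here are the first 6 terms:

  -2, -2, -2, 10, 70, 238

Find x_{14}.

28390

1st diffs: 0, 0, 12, 60, 168.
2nd diffs: 0, 12, 48, 108.
3rd diffs: 12, 36, 60.
4th diffs: 24, 24 (constant).
Newton forward-difference form: x_j = -2 + 12·C(j,3) + 24·C(j,4).
At j = 14: j = 14, so x_{14} = -2 + 4368 + 24024 = 28390.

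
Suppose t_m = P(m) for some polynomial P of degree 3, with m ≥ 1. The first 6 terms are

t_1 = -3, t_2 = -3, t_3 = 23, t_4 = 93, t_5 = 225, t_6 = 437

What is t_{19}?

1st diffs: 0, 26, 70, 132, 212.
2nd diffs: 26, 44, 62, 80.
3rd diffs: 18, 18, 18 (constant).
Newton forward-difference form: t_m = -3 + 26·C(m-1,2) + 18·C(m-1,3).
At m = 19: m-1 = 18, so t_{19} = -3 + 3978 + 14688 = 18663.

18663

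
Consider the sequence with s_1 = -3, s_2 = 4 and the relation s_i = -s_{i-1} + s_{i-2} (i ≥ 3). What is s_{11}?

-322

Applying the relation repeatedly:
s_3 = -7; s_4 = 11; s_5 = -18; s_6 = 29; s_7 = -47; s_8 = 76; s_9 = -123; s_{10} = 199; s_{11} = -322.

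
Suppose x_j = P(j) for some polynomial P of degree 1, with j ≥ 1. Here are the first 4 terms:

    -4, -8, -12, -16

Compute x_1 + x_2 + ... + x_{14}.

1st diffs: -4, -4, -4 (constant).
So x_j = -4j.
Continuing: …, -20, -24, -28, -32, …, x_{14} = -56.
Summing j = 1..14 (14 terms) gives -420.

-420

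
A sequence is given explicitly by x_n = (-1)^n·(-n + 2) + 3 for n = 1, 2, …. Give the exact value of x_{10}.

-5

(-1)^10 = 1; -n + 2 at n=10 is -8; so x_{10} = -5.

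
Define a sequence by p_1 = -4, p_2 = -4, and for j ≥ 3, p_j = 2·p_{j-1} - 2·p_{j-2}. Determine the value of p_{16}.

-512

Compute successive terms:
p_3 = 0  p_4 = 8  p_5 = 16  …  p_{13} = 256  p_{14} = 256  p_{15} = 0  p_{16} = -512.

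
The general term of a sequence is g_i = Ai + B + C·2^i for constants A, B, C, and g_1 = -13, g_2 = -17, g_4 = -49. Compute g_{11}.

At i = 1, 2, 4: A + B + 2C = -13; 2A + B + 4C = -17; 4A + B + 16C = -49.
Subtracting the first from the second: A + 2C = -4.
Subtracting the second from the third: 2A + 12C = -32.
Solving: C = -3, A = 2, then B = -9.
Therefore g_{11} = 22 + (-9) + (-3)·2048 = -6131.

-6131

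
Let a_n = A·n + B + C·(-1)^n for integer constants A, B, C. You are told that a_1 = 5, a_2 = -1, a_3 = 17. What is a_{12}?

59

Plug in n = 1, 2, 3: A + B - C = 5; 2A + B + C = -1; 3A + B - C = 17.
Subtracting the first from the second: A + 2C = -6.
Subtracting the second from the third: A - 2C = 18.
Solving: C = -6, A = 6, then B = -7.
Therefore a_{12} = 72 + (-7) + (-6)·1 = 59.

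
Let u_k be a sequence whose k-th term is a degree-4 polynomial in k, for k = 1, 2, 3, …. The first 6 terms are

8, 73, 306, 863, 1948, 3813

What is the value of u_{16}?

1st diffs: 65, 233, 557, 1085, 1865.
2nd diffs: 168, 324, 528, 780.
3rd diffs: 156, 204, 252.
4th diffs: 48, 48 (constant).
Newton forward-difference form: u_k = 8 + 65·C(k-1,1) + 168·C(k-1,2) + 156·C(k-1,3) + 48·C(k-1,4).
At k = 16: k-1 = 15, so u_{16} = 8 + 975 + 17640 + 70980 + 65520 = 155123.

155123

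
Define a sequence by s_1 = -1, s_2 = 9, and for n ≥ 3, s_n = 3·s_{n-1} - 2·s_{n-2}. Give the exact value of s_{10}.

s_3 = 29; s_4 = 69; s_5 = 149; s_6 = 309; s_7 = 629; s_8 = 1269; s_9 = 2549; s_{10} = 5109.
(Characteristic roots are 2 and 1.)

5109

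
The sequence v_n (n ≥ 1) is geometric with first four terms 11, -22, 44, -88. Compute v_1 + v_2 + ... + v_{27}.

Common ratio r = -2.
v_n = 11·(-2)^(n-1).
S = 11·((-2)^27 - 1)/(-2 - 1) = 11·(-134217728 - 1)/(-3) = 492131673.

492131673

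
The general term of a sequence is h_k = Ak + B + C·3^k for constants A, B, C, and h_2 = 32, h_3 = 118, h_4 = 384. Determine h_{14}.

23914784

Write the equations: 2A + B + 9C = 32; 3A + B + 27C = 118; 4A + B + 81C = 384.
Subtracting the first from the second: A + 18C = 86.
Subtracting the second from the third: A + 54C = 266.
Solving: C = 5, A = -4, then B = -5.
So h_k = -4·k + (-5) + 5·3^k; at k=14 this is 23914784.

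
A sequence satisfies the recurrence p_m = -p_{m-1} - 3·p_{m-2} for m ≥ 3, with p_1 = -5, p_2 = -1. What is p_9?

160

Compute successive terms:
p_3 = 16; p_4 = -13; p_5 = -35; p_6 = 74; p_7 = 31; p_8 = -253; p_9 = 160.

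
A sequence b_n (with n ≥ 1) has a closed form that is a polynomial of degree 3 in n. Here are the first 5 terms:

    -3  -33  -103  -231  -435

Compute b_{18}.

1st diffs: -30, -70, -128, -204.
2nd diffs: -40, -58, -76.
3rd diffs: -18, -18 (constant).
So b_n = -3n^3 - 2n^2 - 3n + 5.
Evaluating at n = 18 gives b_{18} = -18193.

-18193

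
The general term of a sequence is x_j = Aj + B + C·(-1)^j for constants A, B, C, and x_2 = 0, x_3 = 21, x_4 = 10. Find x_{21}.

111

Write the equations: 2A + B + C = 0; 3A + B - C = 21; 4A + B + C = 10.
Subtracting the first from the second: A - 2C = 21.
Subtracting the second from the third: A + 2C = -11.
Solving: C = -8, A = 5, then B = -2.
Hence x_{21} = 5·21 + (-2) + (-8)·(-1) = 111.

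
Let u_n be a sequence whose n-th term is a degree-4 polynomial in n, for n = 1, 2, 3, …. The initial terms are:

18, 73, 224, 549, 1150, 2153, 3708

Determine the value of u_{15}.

1st diffs: 55, 151, 325, 601, 1003, 1555.
2nd diffs: 96, 174, 276, 402, 552.
3rd diffs: 78, 102, 126, 150.
4th diffs: 24, 24, 24 (constant).
So u_n = n^4 + 3n^3 + 5n^2 + 4n + 5.
Evaluating at n = 15 gives u_{15} = 61940.

61940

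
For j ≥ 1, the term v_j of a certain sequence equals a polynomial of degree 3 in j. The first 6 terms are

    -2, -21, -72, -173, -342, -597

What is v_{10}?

-2837

1st diffs: -19, -51, -101, -169, -255.
2nd diffs: -32, -50, -68, -86.
3rd diffs: -18, -18, -18 (constant).
Newton forward-difference form: v_j = -2 + (-19)·C(j-1,1) + (-32)·C(j-1,2) + (-18)·C(j-1,3).
At j = 10: j-1 = 9, so v_{10} = -2 - 171 - 1152 - 1512 = -2837.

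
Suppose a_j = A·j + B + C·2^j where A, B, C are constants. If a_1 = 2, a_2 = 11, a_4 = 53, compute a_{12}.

12317

Plug in j = 1, 2, 4: A + B + 2C = 2; 2A + B + 4C = 11; 4A + B + 16C = 53.
Subtracting the first from the second: A + 2C = 9.
Subtracting the second from the third: 2A + 12C = 42.
Solving: C = 3, A = 3, then B = -7.
Hence a_{12} = 3·12 + (-7) + 3·4096 = 12317.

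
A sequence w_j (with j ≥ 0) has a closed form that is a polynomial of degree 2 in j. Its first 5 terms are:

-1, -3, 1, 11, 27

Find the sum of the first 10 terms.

620

1st diffs: -2, 4, 10, 16.
2nd diffs: 6, 6, 6 (constant).
Newton forward-difference form: w_j = -1 + (-2)·C(j,1) + 6·C(j,2).
Continuing: …, 49, 77, 111, 151, …, w_9 = 197.
Summing j = 0..9 (10 terms) gives 620.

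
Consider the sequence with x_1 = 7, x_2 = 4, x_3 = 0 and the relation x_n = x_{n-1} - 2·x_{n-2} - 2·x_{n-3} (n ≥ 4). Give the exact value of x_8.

150

Applying the relation repeatedly:
x_4 = -22, x_5 = -30, x_6 = 14, x_7 = 118, x_8 = 150.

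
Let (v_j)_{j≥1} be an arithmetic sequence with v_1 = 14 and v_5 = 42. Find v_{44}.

315

Common difference d = (42 - 14) / (5 - 1) = 7.
v_j = 14 + (j - 1)·7.
v_{44} = 14 + 43·7 = 315.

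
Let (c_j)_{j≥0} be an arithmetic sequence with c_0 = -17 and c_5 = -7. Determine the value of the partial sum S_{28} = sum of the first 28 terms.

280

Common difference d = (-7 - (-17)) / (5 - 0) = 2.
c_j = -17 + (j - 0)·2.
c_{27} = 37; S = 28·(-17 + 37)/2 = 280.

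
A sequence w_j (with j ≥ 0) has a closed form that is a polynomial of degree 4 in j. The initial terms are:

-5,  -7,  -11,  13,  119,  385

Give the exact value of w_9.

5449

1st diffs: -2, -4, 24, 106, 266.
2nd diffs: -2, 28, 82, 160.
3rd diffs: 30, 54, 78.
4th diffs: 24, 24 (constant).
Newton forward-difference form: w_j = -5 + (-2)·C(j,1) + (-2)·C(j,2) + 30·C(j,3) + 24·C(j,4).
At j = 9: j = 9, so w_9 = -5 - 18 - 72 + 2520 + 3024 = 5449.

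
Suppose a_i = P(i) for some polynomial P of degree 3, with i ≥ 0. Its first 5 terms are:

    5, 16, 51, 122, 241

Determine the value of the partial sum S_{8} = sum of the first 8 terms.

2532

1st diffs: 11, 35, 71, 119.
2nd diffs: 24, 36, 48.
3rd diffs: 12, 12 (constant).
Newton forward-difference form: a_i = 5 + 11·C(i,1) + 24·C(i,2) + 12·C(i,3).
Continuing: 420, 671, 1006.
Summing i = 0..7 (8 terms) gives 2532.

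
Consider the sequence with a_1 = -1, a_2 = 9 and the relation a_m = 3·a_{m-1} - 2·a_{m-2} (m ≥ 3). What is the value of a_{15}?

Iterate the recurrence:
a_3 = 29, a_4 = 69, a_5 = 149, …, a_{12} = 20469, a_{13} = 40949, a_{14} = 81909, a_{15} = 163829.
(Characteristic roots are 2 and 1.)

163829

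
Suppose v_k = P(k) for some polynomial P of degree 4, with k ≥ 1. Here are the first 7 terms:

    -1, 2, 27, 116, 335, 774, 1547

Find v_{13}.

1st diffs: 3, 25, 89, 219, 439, 773.
2nd diffs: 22, 64, 130, 220, 334.
3rd diffs: 42, 66, 90, 114.
4th diffs: 24, 24, 24 (constant).
So v_k = k^4 - 3k^3 + 4k^2 - 3k.
Evaluating at k = 13 gives v_{13} = 22607.

22607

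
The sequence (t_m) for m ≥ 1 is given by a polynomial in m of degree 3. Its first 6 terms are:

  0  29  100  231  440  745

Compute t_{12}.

1st diffs: 29, 71, 131, 209, 305.
2nd diffs: 42, 60, 78, 96.
3rd diffs: 18, 18, 18 (constant).
Newton forward-difference form: t_m = 29·C(m-1,1) + 42·C(m-1,2) + 18·C(m-1,3).
At m = 12: m-1 = 11, so t_{12} = 319 + 2310 + 2970 = 5599.

5599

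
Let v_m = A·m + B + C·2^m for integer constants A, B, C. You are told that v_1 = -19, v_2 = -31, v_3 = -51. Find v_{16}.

Write the equations: A + B + 2C = -19; 2A + B + 4C = -31; 3A + B + 8C = -51.
Subtracting the first from the second: A + 2C = -12.
Subtracting the second from the third: A + 4C = -20.
Solving: C = -4, A = -4, then B = -7.
Therefore v_{16} = -64 + (-7) + (-4)·65536 = -262215.

-262215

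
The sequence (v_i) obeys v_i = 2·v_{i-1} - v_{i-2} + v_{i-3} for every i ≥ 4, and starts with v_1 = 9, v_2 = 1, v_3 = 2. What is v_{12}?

1039

Iterate the recurrence:
v_4 = 12;  v_5 = 23;  v_6 = 36;  v_7 = 61;  v_8 = 109;  v_9 = 193;  v_{10} = 338;  v_{11} = 592;  v_{12} = 1039.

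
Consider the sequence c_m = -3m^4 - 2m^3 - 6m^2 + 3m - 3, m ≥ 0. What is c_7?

c_7 = -3·7^4 - 2·7^3 - 6·7^2 + 3·7 - 3 = -8165.

-8165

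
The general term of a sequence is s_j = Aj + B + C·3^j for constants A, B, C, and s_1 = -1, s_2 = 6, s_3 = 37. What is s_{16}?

86093360

Write the equations: A + B + 3C = -1; 2A + B + 9C = 6; 3A + B + 27C = 37.
Subtracting the first from the second: A + 6C = 7.
Subtracting the second from the third: A + 18C = 31.
Solving: C = 2, A = -5, then B = -2.
Therefore s_{16} = -80 + (-2) + 2·43046721 = 86093360.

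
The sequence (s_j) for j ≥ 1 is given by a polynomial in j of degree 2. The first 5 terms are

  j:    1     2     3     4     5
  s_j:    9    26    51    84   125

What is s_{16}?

1104

1st diffs: 17, 25, 33, 41.
2nd diffs: 8, 8, 8 (constant).
Newton forward-difference form: s_j = 9 + 17·C(j-1,1) + 8·C(j-1,2).
At j = 16: j-1 = 15, so s_{16} = 9 + 255 + 840 = 1104.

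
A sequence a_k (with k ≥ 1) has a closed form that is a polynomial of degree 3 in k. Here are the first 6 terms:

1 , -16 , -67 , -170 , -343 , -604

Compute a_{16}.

1st diffs: -17, -51, -103, -173, -261.
2nd diffs: -34, -52, -70, -88.
3rd diffs: -18, -18, -18 (constant).
Newton forward-difference form: a_k = 1 + (-17)·C(k-1,1) + (-34)·C(k-1,2) + (-18)·C(k-1,3).
At k = 16: k-1 = 15, so a_{16} = 1 - 255 - 3570 - 8190 = -12014.

-12014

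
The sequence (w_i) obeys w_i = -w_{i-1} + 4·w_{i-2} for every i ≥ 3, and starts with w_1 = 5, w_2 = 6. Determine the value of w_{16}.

-584470

w_3 = 14; w_4 = 10; w_5 = 46; …; w_{13} = 35950; w_{14} = -88134; w_{15} = 231934; w_{16} = -584470.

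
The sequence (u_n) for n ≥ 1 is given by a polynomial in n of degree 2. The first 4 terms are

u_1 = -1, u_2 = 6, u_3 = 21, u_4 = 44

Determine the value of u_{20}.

1500

1st diffs: 7, 15, 23.
2nd diffs: 8, 8 (constant).
So u_n = 4n^2 - 5n.
Evaluating at n = 20 gives u_{20} = 1500.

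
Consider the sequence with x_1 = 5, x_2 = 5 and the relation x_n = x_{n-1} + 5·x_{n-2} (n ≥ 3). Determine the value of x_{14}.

1897805

Applying the relation repeatedly:
x_3 = 30; x_4 = 55; x_5 = 205; …; x_{11} = 88105; x_{12} = 242880; x_{13} = 683405; x_{14} = 1897805.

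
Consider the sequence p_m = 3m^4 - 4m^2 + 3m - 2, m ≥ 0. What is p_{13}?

85044

p_{13} = 3·13^4 - 4·13^2 + 3·13 - 2 = 85044.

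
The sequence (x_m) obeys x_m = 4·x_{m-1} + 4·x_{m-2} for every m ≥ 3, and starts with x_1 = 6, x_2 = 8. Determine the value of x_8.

Iterate the recurrence:
x_3 = 56;  x_4 = 256;  x_5 = 1248;  x_6 = 6016;  x_7 = 29056;  x_8 = 140288.

140288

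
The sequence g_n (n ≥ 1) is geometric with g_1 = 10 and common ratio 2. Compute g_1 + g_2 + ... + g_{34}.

g_n = 10·2^(n-1).
S = 10·(2^34 - 1)/(2 - 1) = 10·(17179869184 - 1)/(1) = 171798691830.

171798691830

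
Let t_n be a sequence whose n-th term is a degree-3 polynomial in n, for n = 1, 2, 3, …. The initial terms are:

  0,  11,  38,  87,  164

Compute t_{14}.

3107

1st diffs: 11, 27, 49, 77.
2nd diffs: 16, 22, 28.
3rd diffs: 6, 6 (constant).
So t_n = n^3 + 2n^2 - 2n - 1.
Evaluating at n = 14 gives t_{14} = 3107.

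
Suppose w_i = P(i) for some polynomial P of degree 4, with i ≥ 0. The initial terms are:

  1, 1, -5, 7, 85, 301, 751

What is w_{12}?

16765

1st diffs: 0, -6, 12, 78, 216, 450.
2nd diffs: -6, 18, 66, 138, 234.
3rd diffs: 24, 48, 72, 96.
4th diffs: 24, 24, 24 (constant).
So w_i = i^4 - 2i^3 - 4i^2 + 5i + 1.
Evaluating at i = 12 gives w_{12} = 16765.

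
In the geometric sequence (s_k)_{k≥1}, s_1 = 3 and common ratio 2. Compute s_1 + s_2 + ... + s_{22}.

s_k = 3·2^(k-1).
S = 3·(2^22 - 1)/(2 - 1) = 3·(4194304 - 1)/(1) = 12582909.

12582909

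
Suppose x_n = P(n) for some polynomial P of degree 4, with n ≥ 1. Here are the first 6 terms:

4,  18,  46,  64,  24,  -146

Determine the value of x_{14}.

-22746

1st diffs: 14, 28, 18, -40, -170.
2nd diffs: 14, -10, -58, -130.
3rd diffs: -24, -48, -72.
4th diffs: -24, -24 (constant).
Newton forward-difference form: x_n = 4 + 14·C(n-1,1) + 14·C(n-1,2) + (-24)·C(n-1,3) + (-24)·C(n-1,4).
At n = 14: n-1 = 13, so x_{14} = 4 + 182 + 1092 - 6864 - 17160 = -22746.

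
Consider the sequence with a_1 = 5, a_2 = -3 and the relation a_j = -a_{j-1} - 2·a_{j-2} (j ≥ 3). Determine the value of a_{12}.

Iterate the recurrence:
a_3 = -7; a_4 = 13; a_5 = 1; a_6 = -27; a_7 = 25; a_8 = 29; a_9 = -79; a_{10} = 21; a_{11} = 137; a_{12} = -179.

-179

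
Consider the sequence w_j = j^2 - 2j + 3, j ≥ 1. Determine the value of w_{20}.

363

w_{20} = 1·20^2 - 2·20 + 3 = 363.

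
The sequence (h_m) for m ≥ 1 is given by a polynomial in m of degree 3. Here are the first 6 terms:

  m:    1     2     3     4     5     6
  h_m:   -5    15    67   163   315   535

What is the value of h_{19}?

15043

1st diffs: 20, 52, 96, 152, 220.
2nd diffs: 32, 44, 56, 68.
3rd diffs: 12, 12, 12 (constant).
Newton forward-difference form: h_m = -5 + 20·C(m-1,1) + 32·C(m-1,2) + 12·C(m-1,3).
At m = 19: m-1 = 18, so h_{19} = -5 + 360 + 4896 + 9792 = 15043.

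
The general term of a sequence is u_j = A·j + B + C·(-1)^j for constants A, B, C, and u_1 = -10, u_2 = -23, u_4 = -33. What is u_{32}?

The three given values yield: A + B - C = -10; 2A + B + C = -23; 4A + B + C = -33.
Subtracting the first from the second: A + 2C = -13.
Subtracting the second from the third: 2A = -10.
Solving: C = -4, A = -5, then B = -9.
Therefore u_{32} = -160 + (-9) + (-4)·1 = -173.

-173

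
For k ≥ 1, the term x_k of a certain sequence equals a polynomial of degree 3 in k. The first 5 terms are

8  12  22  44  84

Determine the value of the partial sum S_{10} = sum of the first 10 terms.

1st diffs: 4, 10, 22, 40.
2nd diffs: 6, 12, 18.
3rd diffs: 6, 6 (constant).
Newton forward-difference form: x_k = 8 + 4·C(k-1,1) + 6·C(k-1,2) + 6·C(k-1,3).
Continuing: …, 148, 242, 372, 544, …, x_{10} = 764.
Summing k = 1..10 (10 terms) gives 2240.

2240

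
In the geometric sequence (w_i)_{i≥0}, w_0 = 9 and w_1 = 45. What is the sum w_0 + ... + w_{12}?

Common ratio r = 5.
w_i = 9·5^(i-0).
S = 9·(5^13 - 1)/(5 - 1) = 9·(1220703125 - 1)/(4) = 2746582029.

2746582029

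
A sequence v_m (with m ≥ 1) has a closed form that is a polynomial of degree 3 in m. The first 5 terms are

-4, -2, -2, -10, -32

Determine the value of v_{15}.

1st diffs: 2, 0, -8, -22.
2nd diffs: -2, -8, -14.
3rd diffs: -6, -6 (constant).
So v_m = -m^3 + 5m^2 - 6m - 2.
Evaluating at m = 15 gives v_{15} = -2342.

-2342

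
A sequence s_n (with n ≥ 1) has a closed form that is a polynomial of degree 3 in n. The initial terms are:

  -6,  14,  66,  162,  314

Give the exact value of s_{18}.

1st diffs: 20, 52, 96, 152.
2nd diffs: 32, 44, 56.
3rd diffs: 12, 12 (constant).
So s_n = 2n^3 + 4n^2 - 6n - 6.
Evaluating at n = 18 gives s_{18} = 12846.

12846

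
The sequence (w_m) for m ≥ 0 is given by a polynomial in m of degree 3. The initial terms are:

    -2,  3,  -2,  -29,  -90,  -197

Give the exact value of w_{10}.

1st diffs: 5, -5, -27, -61, -107.
2nd diffs: -10, -22, -34, -46.
3rd diffs: -12, -12, -12 (constant).
Newton forward-difference form: w_m = -2 + 5·C(m,1) + (-10)·C(m,2) + (-12)·C(m,3).
At m = 10: m = 10, so w_{10} = -2 + 50 - 450 - 1440 = -1842.

-1842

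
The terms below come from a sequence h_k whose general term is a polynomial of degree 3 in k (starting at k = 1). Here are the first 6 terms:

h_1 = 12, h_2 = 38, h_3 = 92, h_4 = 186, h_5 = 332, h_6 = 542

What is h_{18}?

1st diffs: 26, 54, 94, 146, 210.
2nd diffs: 28, 40, 52, 64.
3rd diffs: 12, 12, 12 (constant).
So h_k = 2k^3 + 2k^2 + 6k + 2.
Evaluating at k = 18 gives h_{18} = 12422.

12422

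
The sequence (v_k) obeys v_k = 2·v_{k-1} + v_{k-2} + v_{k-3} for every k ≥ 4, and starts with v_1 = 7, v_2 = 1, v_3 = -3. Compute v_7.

10

Compute successive terms:
v_4 = 2, v_5 = 2, v_6 = 3, v_7 = 10.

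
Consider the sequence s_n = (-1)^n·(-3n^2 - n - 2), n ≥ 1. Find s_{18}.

(-1)^18 = 1; -3n^2 - n - 2 at n=18 is -992; so s_{18} = -992.

-992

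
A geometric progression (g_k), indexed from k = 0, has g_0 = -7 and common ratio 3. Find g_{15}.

g_k = (-7)·3^(k-0).
g_{15} = (-7)·3^15 = -100442349.

-100442349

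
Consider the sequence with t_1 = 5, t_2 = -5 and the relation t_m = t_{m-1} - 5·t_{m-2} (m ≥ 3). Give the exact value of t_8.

-1405

Iterate the recurrence:
t_3 = -30, t_4 = -5, t_5 = 145, t_6 = 170, t_7 = -555, t_8 = -1405.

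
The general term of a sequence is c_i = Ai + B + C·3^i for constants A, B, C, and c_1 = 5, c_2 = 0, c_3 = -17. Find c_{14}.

Write the equations: A + B + 3C = 5; 2A + B + 9C = 0; 3A + B + 27C = -17.
Subtracting the first from the second: A + 6C = -5.
Subtracting the second from the third: A + 18C = -17.
Solving: C = -1, A = 1, then B = 7.
Hence c_{14} = 1·14 + 7 + (-1)·4782969 = -4782948.

-4782948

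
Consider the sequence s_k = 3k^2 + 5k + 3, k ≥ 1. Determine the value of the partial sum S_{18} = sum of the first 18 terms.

7236

Over k = 1..18: Σk = 171, Σk² = 2109.
Total = (3)·2109 + (5)·171 + (3)·18 = 7236.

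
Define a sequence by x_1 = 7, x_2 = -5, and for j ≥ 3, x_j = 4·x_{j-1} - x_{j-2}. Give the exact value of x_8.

-20015

Iterate the recurrence:
x_3 = -27; x_4 = -103; x_5 = -385; x_6 = -1437; x_7 = -5363; x_8 = -20015.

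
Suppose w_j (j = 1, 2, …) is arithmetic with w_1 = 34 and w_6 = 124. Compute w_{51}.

Common difference d = (124 - 34) / (6 - 1) = 18.
w_j = 34 + (j - 1)·18.
w_{51} = 34 + 50·18 = 934.

934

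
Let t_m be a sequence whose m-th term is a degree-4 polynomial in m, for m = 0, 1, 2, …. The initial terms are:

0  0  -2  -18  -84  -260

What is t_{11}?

-10010

1st diffs: 0, -2, -16, -66, -176.
2nd diffs: -2, -14, -50, -110.
3rd diffs: -12, -36, -60.
4th diffs: -24, -24 (constant).
Newton forward-difference form: t_m = (-2)·C(m,2) + (-12)·C(m,3) + (-24)·C(m,4).
At m = 11: m = 11, so t_{11} = -110 - 1980 - 7920 = -10010.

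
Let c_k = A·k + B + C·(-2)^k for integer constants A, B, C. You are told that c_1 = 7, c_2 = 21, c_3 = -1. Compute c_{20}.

2097201

Plug in k = 1, 2, 3: A + B - 2C = 7; 2A + B + 4C = 21; 3A + B - 8C = -1.
Subtracting the first from the second: A + 6C = 14.
Subtracting the second from the third: A - 12C = -22.
Solving: C = 2, A = 2, then B = 9.
So c_k = 2·k + 9 + 2·(-2)^k; at k=20 this is 2097201.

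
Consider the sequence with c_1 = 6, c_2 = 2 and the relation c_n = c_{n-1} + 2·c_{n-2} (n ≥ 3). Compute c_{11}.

2734

Step forward from the initial values:
c_3 = 14; c_4 = 18; c_5 = 46; c_6 = 82; c_7 = 174; c_8 = 338; c_9 = 686; c_{10} = 1362; c_{11} = 2734.
(Characteristic roots are 2 and -1.)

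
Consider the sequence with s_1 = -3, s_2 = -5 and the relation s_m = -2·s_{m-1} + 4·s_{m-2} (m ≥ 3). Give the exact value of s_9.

3456

s_3 = -2;  s_4 = -16;  s_5 = 24;  s_6 = -112;  s_7 = 320;  s_8 = -1088;  s_9 = 3456.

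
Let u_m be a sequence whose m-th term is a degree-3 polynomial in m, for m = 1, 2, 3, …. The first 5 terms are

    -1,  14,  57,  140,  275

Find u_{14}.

5810

1st diffs: 15, 43, 83, 135.
2nd diffs: 28, 40, 52.
3rd diffs: 12, 12 (constant).
So u_m = 2m^3 + 2m^2 - 5m.
Evaluating at m = 14 gives u_{14} = 5810.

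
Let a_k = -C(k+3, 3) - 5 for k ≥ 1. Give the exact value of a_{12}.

C(15, 3) = 455, so a_{12} = -460.

-460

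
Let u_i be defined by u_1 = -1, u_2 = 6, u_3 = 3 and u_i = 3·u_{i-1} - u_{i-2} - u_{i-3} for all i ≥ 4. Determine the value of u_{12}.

Applying the relation repeatedly:
u_4 = 4; u_5 = 3; u_6 = 2; u_7 = -1; u_8 = -8; u_9 = -25; u_{10} = -66; u_{11} = -165; u_{12} = -404.

-404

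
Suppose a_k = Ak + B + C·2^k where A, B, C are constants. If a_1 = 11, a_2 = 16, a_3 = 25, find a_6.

140

Plug in k = 1, 2, 3: A + B + 2C = 11; 2A + B + 4C = 16; 3A + B + 8C = 25.
Subtracting the first from the second: A + 2C = 5.
Subtracting the second from the third: A + 4C = 9.
Solving: C = 2, A = 1, then B = 6.
Hence a_6 = 1·6 + 6 + 2·64 = 140.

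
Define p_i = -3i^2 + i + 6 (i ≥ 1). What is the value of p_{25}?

p_{25} = -3·25^2 + 1·25 + 6 = -1844.

-1844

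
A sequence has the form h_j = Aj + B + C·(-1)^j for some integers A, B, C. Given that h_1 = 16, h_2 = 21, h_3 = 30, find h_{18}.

At j = 1, 2, 3: A + B - C = 16; 2A + B + C = 21; 3A + B - C = 30.
Subtracting the first from the second: A + 2C = 5.
Subtracting the second from the third: A - 2C = 9.
Solving: C = -1, A = 7, then B = 8.
Hence h_{18} = 7·18 + 8 + (-1)·1 = 133.

133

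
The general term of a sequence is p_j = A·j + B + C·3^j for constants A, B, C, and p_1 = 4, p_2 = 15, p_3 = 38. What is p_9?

19724

Plug in j = 1, 2, 3: A + B + 3C = 4; 2A + B + 9C = 15; 3A + B + 27C = 38.
Subtracting the first from the second: A + 6C = 11.
Subtracting the second from the third: A + 18C = 23.
Solving: C = 1, A = 5, then B = -4.
Hence p_9 = 5·9 + (-4) + 1·19683 = 19724.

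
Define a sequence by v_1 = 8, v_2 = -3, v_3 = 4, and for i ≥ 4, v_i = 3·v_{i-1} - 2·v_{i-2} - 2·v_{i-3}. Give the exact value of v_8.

Compute successive terms:
v_4 = 2; v_5 = 4; v_6 = 0; v_7 = -12; v_8 = -44.

-44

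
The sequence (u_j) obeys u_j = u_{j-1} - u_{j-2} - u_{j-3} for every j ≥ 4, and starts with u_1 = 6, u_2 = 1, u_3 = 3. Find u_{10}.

-3

Iterate the recurrence:
u_4 = -4; u_5 = -8; u_6 = -7; u_7 = 5; u_8 = 20; u_9 = 22; u_{10} = -3.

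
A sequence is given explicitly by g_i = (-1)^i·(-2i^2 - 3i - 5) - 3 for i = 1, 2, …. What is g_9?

(-1)^9 = -1; -2i^2 - 3i - 5 at i=9 is -194; so g_9 = 191.

191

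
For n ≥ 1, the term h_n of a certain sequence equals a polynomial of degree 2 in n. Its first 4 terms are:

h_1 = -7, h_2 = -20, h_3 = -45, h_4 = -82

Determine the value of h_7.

-265

1st diffs: -13, -25, -37.
2nd diffs: -12, -12 (constant).
Newton forward-difference form: h_n = -7 + (-13)·C(n-1,1) + (-12)·C(n-1,2).
At n = 7: n-1 = 6, so h_7 = -7 - 78 - 180 = -265.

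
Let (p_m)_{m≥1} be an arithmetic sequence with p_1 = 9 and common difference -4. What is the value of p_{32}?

-115

p_m = 9 + (m - 1)·(-4).
p_{32} = 9 + 31·(-4) = -115.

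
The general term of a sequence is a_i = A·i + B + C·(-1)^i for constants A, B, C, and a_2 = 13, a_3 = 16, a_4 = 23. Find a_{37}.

Write the equations: 2A + B + C = 13; 3A + B - C = 16; 4A + B + C = 23.
Subtracting the first from the second: A - 2C = 3.
Subtracting the second from the third: A + 2C = 7.
Solving: C = 1, A = 5, then B = 2.
Hence a_{37} = 5·37 + 2 + 1·(-1) = 186.

186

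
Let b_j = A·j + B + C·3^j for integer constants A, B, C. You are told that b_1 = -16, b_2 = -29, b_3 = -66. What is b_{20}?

-6973568831

Write the equations: A + B + 3C = -16; 2A + B + 9C = -29; 3A + B + 27C = -66.
Subtracting the first from the second: A + 6C = -13.
Subtracting the second from the third: A + 18C = -37.
Solving: C = -2, A = -1, then B = -9.
So b_j = -1·j + (-9) + (-2)·3^j; at j=20 this is -6973568831.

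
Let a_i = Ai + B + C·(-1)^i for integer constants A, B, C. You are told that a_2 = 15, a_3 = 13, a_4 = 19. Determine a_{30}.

The three given values yield: 2A + B + C = 15; 3A + B - C = 13; 4A + B + C = 19.
Subtracting the first from the second: A - 2C = -2.
Subtracting the second from the third: A + 2C = 6.
Solving: C = 2, A = 2, then B = 9.
So a_i = 2·i + 9 + 2·(-1)^i; at i=30 this is 71.

71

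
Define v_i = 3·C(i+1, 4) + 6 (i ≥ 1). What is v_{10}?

C(11, 4) = 330, so v_{10} = 996.

996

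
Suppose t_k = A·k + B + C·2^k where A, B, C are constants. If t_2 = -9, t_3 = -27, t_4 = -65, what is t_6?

-301

Plug in k = 2, 3, 4: 2A + B + 4C = -9; 3A + B + 8C = -27; 4A + B + 16C = -65.
Subtracting the first from the second: A + 4C = -18.
Subtracting the second from the third: A + 8C = -38.
Solving: C = -5, A = 2, then B = 7.
Therefore t_6 = 12 + 7 + (-5)·64 = -301.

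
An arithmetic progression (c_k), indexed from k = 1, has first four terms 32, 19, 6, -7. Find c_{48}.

Common difference d = -13.
c_k = 32 + (k - 1)·(-13).
c_{48} = 32 + 47·(-13) = -579.

-579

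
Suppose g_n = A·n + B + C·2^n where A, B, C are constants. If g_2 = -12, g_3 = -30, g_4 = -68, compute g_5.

At n = 2, 3, 4: 2A + B + 4C = -12; 3A + B + 8C = -30; 4A + B + 16C = -68.
Subtracting the first from the second: A + 4C = -18.
Subtracting the second from the third: A + 8C = -38.
Solving: C = -5, A = 2, then B = 4.
Hence g_5 = 2·5 + 4 + (-5)·32 = -146.

-146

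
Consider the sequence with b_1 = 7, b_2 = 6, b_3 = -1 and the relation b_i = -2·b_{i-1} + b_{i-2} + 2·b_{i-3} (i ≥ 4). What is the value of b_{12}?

b_4 = 22  b_5 = -33  b_6 = 86  b_7 = -161  b_8 = 342  b_9 = -673  b_{10} = 1366  b_{11} = -2721  b_{12} = 5462.

5462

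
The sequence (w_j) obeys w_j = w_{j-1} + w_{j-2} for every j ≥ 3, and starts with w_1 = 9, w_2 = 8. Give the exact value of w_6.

67

w_3 = 17;  w_4 = 25;  w_5 = 42;  w_6 = 67.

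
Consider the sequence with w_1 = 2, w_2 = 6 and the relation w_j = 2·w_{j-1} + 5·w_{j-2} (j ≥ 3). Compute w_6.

w_3 = 22, w_4 = 74, w_5 = 258, w_6 = 886.

886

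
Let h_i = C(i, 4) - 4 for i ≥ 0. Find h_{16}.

C(16, 4) = 1820, so h_{16} = 1816.

1816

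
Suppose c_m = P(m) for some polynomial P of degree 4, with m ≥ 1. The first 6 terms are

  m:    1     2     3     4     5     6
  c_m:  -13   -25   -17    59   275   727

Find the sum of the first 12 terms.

1st diffs: -12, 8, 76, 216, 452.
2nd diffs: 20, 68, 140, 236.
3rd diffs: 48, 72, 96.
4th diffs: 24, 24 (constant).
Newton forward-difference form: c_m = -13 + (-12)·C(m-1,1) + 20·C(m-1,2) + 48·C(m-1,3) + 24·C(m-1,4).
Continuing: …, 1535, 2843, 4819, 7655, …, c_{12} = 16795.
Summing m = 1..12 (12 terms) gives 46220.

46220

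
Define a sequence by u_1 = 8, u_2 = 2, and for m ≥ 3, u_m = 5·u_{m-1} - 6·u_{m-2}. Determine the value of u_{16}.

-200163802

Applying the relation repeatedly:
u_3 = -38, u_4 = -202, u_5 = -782, …, u_{13} = -7350062, u_{14} = -22140298, u_{15} = -66601118, u_{16} = -200163802.
(Characteristic roots are 3 and 2.)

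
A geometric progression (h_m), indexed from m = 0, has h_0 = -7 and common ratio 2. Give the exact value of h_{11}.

-14336

h_m = (-7)·2^(m-0).
h_{11} = (-7)·2^11 = -14336.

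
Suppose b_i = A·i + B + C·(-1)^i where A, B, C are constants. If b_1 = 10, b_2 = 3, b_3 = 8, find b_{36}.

Plug in i = 1, 2, 3: A + B - C = 10; 2A + B + C = 3; 3A + B - C = 8.
Subtracting the first from the second: A + 2C = -7.
Subtracting the second from the third: A - 2C = 5.
Solving: C = -3, A = -1, then B = 8.
Hence b_{36} = -1·36 + 8 + (-3)·1 = -31.

-31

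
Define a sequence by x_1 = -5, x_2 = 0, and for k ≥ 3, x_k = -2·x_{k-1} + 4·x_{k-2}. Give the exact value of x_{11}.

Applying the relation repeatedly:
x_3 = -20, x_4 = 40, x_5 = -160, x_6 = 480, x_7 = -1600, x_8 = 5120, x_9 = -16640, x_{10} = 53760, x_{11} = -174080.

-174080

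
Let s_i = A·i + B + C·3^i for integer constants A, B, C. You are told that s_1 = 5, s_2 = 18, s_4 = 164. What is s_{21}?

The three given values yield: A + B + 3C = 5; 2A + B + 9C = 18; 4A + B + 81C = 164.
Subtracting the first from the second: A + 6C = 13.
Subtracting the second from the third: 2A + 72C = 146.
Solving: C = 2, A = 1, then B = -2.
Therefore s_{21} = 21 + (-2) + 2·10460353203 = 20920706425.

20920706425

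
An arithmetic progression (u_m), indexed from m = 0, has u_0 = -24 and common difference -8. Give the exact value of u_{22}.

u_m = -24 + (m - 0)·(-8).
u_{22} = -24 + 22·(-8) = -200.

-200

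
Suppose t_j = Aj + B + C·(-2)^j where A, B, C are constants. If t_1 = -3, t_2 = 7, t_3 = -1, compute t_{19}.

-524217

The three given values yield: A + B - 2C = -3; 2A + B + 4C = 7; 3A + B - 8C = -1.
Subtracting the first from the second: A + 6C = 10.
Subtracting the second from the third: A - 12C = -8.
Solving: C = 1, A = 4, then B = -5.
Hence t_{19} = 4·19 + (-5) + 1·(-524288) = -524217.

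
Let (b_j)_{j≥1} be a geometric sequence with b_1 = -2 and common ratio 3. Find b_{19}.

b_j = (-2)·3^(j-1).
b_{19} = (-2)·3^18 = -774840978.

-774840978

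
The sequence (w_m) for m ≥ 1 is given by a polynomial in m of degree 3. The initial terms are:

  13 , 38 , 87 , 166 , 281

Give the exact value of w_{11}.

1st diffs: 25, 49, 79, 115.
2nd diffs: 24, 30, 36.
3rd diffs: 6, 6 (constant).
So w_m = m^3 + 6m^2 + 6.
Evaluating at m = 11 gives w_{11} = 2063.

2063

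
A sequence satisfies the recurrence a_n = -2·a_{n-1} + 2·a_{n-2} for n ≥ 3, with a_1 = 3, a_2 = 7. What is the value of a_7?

-576

Iterate the recurrence:
a_3 = -8, a_4 = 30, a_5 = -76, a_6 = 212, a_7 = -576.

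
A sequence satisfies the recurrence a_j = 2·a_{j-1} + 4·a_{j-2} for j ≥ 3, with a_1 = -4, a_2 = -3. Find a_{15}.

-24535040

Compute successive terms:
a_3 = -22  a_4 = -56  a_5 = -200  …  a_{12} = -723968  a_{13} = -2342912  a_{14} = -7581696  a_{15} = -24535040.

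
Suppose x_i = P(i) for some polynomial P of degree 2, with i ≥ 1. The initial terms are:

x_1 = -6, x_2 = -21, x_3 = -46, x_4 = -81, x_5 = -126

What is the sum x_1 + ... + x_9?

1st diffs: -15, -25, -35, -45.
2nd diffs: -10, -10, -10 (constant).
Newton forward-difference form: x_i = -6 + (-15)·C(i-1,1) + (-10)·C(i-1,2).
Continuing: -181, -246, -321, -406.
Summing i = 1..9 (9 terms) gives -1434.

-1434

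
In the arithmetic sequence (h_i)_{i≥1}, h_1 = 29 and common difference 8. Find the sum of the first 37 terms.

6401

h_i = 29 + (i - 1)·8.
h_{37} = 317; S = 37·(29 + 317)/2 = 6401.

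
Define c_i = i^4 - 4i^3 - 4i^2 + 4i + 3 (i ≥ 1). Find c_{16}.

c_{16} = 1·16^4 - 4·16^3 - 4·16^2 + 4·16 + 3 = 48195.

48195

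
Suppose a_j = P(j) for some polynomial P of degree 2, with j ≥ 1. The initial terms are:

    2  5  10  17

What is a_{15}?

1st diffs: 3, 5, 7.
2nd diffs: 2, 2 (constant).
Newton forward-difference form: a_j = 2 + 3·C(j-1,1) + 2·C(j-1,2).
At j = 15: j-1 = 14, so a_{15} = 2 + 42 + 182 = 226.

226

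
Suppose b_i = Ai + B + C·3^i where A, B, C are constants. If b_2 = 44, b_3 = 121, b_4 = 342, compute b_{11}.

708641

Plug in i = 2, 3, 4: 2A + B + 9C = 44; 3A + B + 27C = 121; 4A + B + 81C = 342.
Subtracting the first from the second: A + 18C = 77.
Subtracting the second from the third: A + 54C = 221.
Solving: C = 4, A = 5, then B = -2.
Therefore b_{11} = 55 + (-2) + 4·177147 = 708641.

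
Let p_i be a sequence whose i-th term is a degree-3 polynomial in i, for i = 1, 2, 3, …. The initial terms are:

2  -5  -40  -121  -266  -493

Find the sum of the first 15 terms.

1st diffs: -7, -35, -81, -145, -227.
2nd diffs: -28, -46, -64, -82.
3rd diffs: -18, -18, -18 (constant).
Newton forward-difference form: p_i = 2 + (-7)·C(i-1,1) + (-28)·C(i-1,2) + (-18)·C(i-1,3).
Continuing: …, -820, -1265, -1846, -2581, …, p_{15} = -9196.
Summing i = 1..15 (15 terms) gives -38015.

-38015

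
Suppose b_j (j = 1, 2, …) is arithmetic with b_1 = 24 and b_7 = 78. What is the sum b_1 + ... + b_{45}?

9990

Common difference d = (78 - 24) / (7 - 1) = 9.
b_j = 24 + (j - 1)·9.
b_{45} = 420; S = 45·(24 + 420)/2 = 9990.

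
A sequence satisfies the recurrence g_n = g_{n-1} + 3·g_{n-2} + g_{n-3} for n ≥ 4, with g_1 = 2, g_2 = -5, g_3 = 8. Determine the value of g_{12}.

Applying the relation repeatedly:
g_4 = -5;  g_5 = 14;  g_6 = 7;  g_7 = 44;  g_8 = 79;  g_9 = 218;  g_{10} = 499;  g_{11} = 1232;  g_{12} = 2947.

2947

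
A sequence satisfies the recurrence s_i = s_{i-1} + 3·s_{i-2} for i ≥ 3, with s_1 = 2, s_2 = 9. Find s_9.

Applying the relation repeatedly:
s_3 = 15, s_4 = 42, s_5 = 87, s_6 = 213, s_7 = 474, s_8 = 1113, s_9 = 2535.

2535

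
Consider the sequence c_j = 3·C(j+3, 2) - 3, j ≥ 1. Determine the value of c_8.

C(11, 2) = 55, so c_8 = 162.

162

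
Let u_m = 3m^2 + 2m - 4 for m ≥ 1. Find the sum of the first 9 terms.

909

Over m = 1..9: Σm = 45, Σm² = 285.
Total = (3)·285 + (2)·45 + (-4)·9 = 909.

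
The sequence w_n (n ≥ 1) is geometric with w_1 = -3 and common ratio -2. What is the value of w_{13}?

-12288

w_n = (-3)·(-2)^(n-1).
w_{13} = (-3)·(-2)^12 = -12288.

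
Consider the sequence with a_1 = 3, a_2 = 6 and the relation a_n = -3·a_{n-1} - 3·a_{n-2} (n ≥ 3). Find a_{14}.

4374

Compute successive terms:
a_3 = -27  a_4 = 63  a_5 = -108  …  a_{11} = 2916  a_{12} = -3645  a_{13} = 2187  a_{14} = 4374.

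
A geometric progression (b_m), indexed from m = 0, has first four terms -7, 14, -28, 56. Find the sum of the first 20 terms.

Common ratio r = -2.
b_m = (-7)·(-2)^(m-0).
S = (-7)·((-2)^20 - 1)/(-2 - 1) = (-7)·(1048576 - 1)/(-3) = 2446675.

2446675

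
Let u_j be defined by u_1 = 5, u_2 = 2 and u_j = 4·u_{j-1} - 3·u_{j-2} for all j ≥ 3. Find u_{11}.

Applying the relation repeatedly:
u_3 = -7  u_4 = -34  u_5 = -115  u_6 = -358  u_7 = -1087  u_8 = -3274  u_9 = -9835  u_{10} = -29518  u_{11} = -88567.
(Characteristic roots are 3 and 1.)

-88567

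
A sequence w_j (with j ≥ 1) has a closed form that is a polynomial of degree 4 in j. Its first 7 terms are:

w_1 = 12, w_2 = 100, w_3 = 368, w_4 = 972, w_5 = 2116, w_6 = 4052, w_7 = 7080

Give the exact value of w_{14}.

1st diffs: 88, 268, 604, 1144, 1936, 3028.
2nd diffs: 180, 336, 540, 792, 1092.
3rd diffs: 156, 204, 252, 300.
4th diffs: 48, 48, 48 (constant).
Newton forward-difference form: w_j = 12 + 88·C(j-1,1) + 180·C(j-1,2) + 156·C(j-1,3) + 48·C(j-1,4).
At j = 14: j-1 = 13, so w_{14} = 12 + 1144 + 14040 + 44616 + 34320 = 94132.

94132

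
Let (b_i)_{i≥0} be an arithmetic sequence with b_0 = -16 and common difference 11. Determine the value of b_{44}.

b_i = -16 + (i - 0)·11.
b_{44} = -16 + 44·11 = 468.

468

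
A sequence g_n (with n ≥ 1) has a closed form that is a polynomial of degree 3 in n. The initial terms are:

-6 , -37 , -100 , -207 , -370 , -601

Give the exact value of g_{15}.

1st diffs: -31, -63, -107, -163, -231.
2nd diffs: -32, -44, -56, -68.
3rd diffs: -12, -12, -12 (constant).
So g_n = -2n^3 - 4n^2 - 5n + 5.
Evaluating at n = 15 gives g_{15} = -7720.

-7720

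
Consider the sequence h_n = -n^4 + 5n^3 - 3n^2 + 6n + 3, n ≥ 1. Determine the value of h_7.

h_7 = -1·7^4 + 5·7^3 - 3·7^2 + 6·7 + 3 = -788.

-788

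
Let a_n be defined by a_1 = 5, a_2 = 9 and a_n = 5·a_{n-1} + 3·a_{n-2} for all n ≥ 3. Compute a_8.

308793

a_3 = 60  a_4 = 327  a_5 = 1815  a_6 = 10056  a_7 = 55725  a_8 = 308793.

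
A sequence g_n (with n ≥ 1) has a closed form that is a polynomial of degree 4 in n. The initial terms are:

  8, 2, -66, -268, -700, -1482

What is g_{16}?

-72112

1st diffs: -6, -68, -202, -432, -782.
2nd diffs: -62, -134, -230, -350.
3rd diffs: -72, -96, -120.
4th diffs: -24, -24 (constant).
So g_n = -n^4 - 2n^3 + 6n^2 + 5n.
Evaluating at n = 16 gives g_{16} = -72112.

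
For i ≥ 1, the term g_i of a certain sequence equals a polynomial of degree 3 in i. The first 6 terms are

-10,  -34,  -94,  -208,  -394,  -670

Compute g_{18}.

1st diffs: -24, -60, -114, -186, -276.
2nd diffs: -36, -54, -72, -90.
3rd diffs: -18, -18, -18 (constant).
Newton forward-difference form: g_i = -10 + (-24)·C(i-1,1) + (-36)·C(i-1,2) + (-18)·C(i-1,3).
At i = 18: i-1 = 17, so g_{18} = -10 - 408 - 4896 - 12240 = -17554.

-17554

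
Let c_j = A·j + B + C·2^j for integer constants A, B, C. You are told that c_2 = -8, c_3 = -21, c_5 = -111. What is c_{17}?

-524235

Write the equations: 2A + B + 4C = -8; 3A + B + 8C = -21; 5A + B + 32C = -111.
Subtracting the first from the second: A + 4C = -13.
Subtracting the second from the third: 2A + 24C = -90.
Solving: C = -4, A = 3, then B = 2.
Therefore c_{17} = 51 + 2 + (-4)·131072 = -524235.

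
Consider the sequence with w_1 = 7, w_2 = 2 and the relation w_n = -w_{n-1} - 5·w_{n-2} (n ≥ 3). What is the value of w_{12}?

43947

Iterate the recurrence:
w_3 = -37  w_4 = 27  w_5 = 158  w_6 = -293  w_7 = -497  w_8 = 1962  w_9 = 523  w_{10} = -10333  w_{11} = 7718  w_{12} = 43947.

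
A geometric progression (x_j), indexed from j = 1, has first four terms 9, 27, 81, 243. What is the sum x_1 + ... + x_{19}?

Common ratio r = 3.
x_j = 9·3^(j-1).
S = 9·(3^19 - 1)/(3 - 1) = 9·(1162261467 - 1)/(2) = 5230176597.

5230176597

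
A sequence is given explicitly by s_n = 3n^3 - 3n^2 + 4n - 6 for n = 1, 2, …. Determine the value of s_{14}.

7694

s_{14} = 3·14^3 - 3·14^2 + 4·14 - 6 = 7694.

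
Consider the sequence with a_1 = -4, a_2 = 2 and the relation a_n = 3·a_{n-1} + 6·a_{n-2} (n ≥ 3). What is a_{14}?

Step forward from the initial values:
a_3 = -18  a_4 = -42  a_5 = -234  …  a_{11} = -1550826  a_{12} = -6780186  a_{13} = -29645514  a_{14} = -129617658.

-129617658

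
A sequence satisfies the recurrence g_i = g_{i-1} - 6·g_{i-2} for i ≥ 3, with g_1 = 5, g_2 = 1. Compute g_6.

349

Compute successive terms:
g_3 = -29  g_4 = -35  g_5 = 139  g_6 = 349.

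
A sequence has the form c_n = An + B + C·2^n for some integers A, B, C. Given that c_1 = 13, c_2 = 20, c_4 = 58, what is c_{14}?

The three given values yield: A + B + 2C = 13; 2A + B + 4C = 20; 4A + B + 16C = 58.
Subtracting the first from the second: A + 2C = 7.
Subtracting the second from the third: 2A + 12C = 38.
Solving: C = 3, A = 1, then B = 6.
Hence c_{14} = 1·14 + 6 + 3·16384 = 49172.

49172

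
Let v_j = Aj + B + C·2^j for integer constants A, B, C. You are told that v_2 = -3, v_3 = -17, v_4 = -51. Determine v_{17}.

Write the equations: 2A + B + 4C = -3; 3A + B + 8C = -17; 4A + B + 16C = -51.
Subtracting the first from the second: A + 4C = -14.
Subtracting the second from the third: A + 8C = -34.
Solving: C = -5, A = 6, then B = 5.
Therefore v_{17} = 102 + 5 + (-5)·131072 = -655253.

-655253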